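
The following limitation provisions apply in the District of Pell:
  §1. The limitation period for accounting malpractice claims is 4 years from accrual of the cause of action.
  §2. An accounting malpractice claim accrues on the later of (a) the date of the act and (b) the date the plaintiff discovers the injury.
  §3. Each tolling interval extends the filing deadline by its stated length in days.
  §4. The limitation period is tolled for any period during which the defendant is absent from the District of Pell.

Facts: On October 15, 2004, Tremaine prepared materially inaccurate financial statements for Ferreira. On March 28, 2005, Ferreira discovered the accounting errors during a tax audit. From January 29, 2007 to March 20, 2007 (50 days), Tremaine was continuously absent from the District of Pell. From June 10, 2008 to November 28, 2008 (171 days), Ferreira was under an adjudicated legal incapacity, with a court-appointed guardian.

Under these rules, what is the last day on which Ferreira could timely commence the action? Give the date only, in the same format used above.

May 17, 2009

Because discovery on March 28, 2005 post-dates the October 15, 2004 act, accrual under the later-of rule falls on March 28, 2005.
The untolled deadline — 4 years after March 28, 2005 — is March 28, 2009.
The defendant's absence from the jurisdiction from January 29, 2007 to March 20, 2007 tolled the period for 50 days, extending the deadline to May 17, 2009.
The plaintiff's legal incapacity from June 10, 2008 to November 28, 2008 does not toll the period, because no stated rule makes the plaintiff's incapacity a tolling event.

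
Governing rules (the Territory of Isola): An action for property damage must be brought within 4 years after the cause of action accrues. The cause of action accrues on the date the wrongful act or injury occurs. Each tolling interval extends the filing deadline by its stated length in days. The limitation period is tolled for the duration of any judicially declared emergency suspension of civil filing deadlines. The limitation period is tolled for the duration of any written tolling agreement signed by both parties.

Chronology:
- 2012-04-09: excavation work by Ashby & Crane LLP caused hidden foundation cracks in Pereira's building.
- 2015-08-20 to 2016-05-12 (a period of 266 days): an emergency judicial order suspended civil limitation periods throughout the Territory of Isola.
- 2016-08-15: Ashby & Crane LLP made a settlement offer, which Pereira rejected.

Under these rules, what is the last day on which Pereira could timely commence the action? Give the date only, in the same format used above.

The limitation period began to run on 2012-04-09.
Adding the 4 years base period to 2012-04-09 gives a deadline of 2016-04-09, before any tolling.
The period was tolled for 266 days by the emergency suspension of filing deadlines (2015-08-20 to 2016-05-12), pushing the deadline to 2016-12-31.
None of the other events listed affects the running of the period under the stated rules.

2016-12-31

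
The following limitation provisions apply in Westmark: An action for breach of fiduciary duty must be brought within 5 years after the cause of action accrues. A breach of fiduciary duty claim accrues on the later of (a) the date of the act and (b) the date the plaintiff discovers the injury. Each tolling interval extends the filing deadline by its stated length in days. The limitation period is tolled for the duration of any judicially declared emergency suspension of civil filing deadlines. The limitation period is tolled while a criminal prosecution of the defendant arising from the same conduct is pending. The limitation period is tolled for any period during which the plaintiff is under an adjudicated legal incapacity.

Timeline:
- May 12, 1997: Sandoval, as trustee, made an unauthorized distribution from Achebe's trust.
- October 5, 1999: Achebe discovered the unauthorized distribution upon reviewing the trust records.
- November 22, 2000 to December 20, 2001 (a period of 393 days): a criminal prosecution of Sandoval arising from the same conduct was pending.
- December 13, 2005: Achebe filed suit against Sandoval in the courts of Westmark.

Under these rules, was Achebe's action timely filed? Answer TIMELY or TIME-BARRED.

Because discovery on October 5, 1999 post-dates the May 12, 1997 act, accrual under the later-of rule falls on October 5, 1999.
5 years from October 5, 1999 is October 5, 2004.
Because the pending criminal prosecution ran from November 22, 2000 to December 20, 2001, the deadline is extended by 393 days to November 2, 2005.
Achebe filed on December 13, 2005, after the November 2, 2005 deadline, so the action is time-barred.

TIME-BARRED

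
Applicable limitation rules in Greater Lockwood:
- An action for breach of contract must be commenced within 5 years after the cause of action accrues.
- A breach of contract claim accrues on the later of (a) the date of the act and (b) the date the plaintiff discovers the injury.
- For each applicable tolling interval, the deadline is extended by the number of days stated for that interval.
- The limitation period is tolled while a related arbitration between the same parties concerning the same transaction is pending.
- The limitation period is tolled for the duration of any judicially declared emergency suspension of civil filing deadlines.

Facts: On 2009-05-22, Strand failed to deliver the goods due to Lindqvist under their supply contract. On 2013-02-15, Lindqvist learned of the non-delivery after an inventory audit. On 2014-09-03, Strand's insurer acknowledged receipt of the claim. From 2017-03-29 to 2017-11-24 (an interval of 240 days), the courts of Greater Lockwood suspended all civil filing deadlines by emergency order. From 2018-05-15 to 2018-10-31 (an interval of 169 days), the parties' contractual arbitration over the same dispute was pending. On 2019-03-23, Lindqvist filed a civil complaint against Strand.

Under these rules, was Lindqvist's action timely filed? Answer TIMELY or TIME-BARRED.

The claim accrued on 2013-02-15 — the later of the 2009-05-22 act and the 2013-02-15 discovery.
5 years from 2013-02-15 is 2018-02-15.
Because the emergency suspension of filing deadlines ran from 2017-03-29 to 2017-11-24, the deadline is extended by 240 days to 2018-10-13.
Because the pending related arbitration ran from 2018-05-15 to 2018-10-31, the deadline is extended by 169 days to 2019-03-31.
The other events in the timeline have no effect on the limitation period under the stated rules.
The 2019-03-23 filing precedes the 2019-03-31 deadline; the claim is timely.

TIMELY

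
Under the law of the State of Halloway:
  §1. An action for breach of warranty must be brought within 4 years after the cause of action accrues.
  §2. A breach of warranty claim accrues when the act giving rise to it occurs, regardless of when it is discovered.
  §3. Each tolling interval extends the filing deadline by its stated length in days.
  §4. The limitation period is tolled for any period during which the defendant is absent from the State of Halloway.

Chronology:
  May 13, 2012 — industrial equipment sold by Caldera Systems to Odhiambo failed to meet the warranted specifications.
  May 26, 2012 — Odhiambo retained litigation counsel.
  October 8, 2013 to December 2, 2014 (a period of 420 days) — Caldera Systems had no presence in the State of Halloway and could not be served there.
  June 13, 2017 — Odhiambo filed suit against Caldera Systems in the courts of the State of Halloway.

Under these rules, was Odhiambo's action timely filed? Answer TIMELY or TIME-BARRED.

TIMELY

The limitation period began to run on May 13, 2012.
The untolled deadline — 4 years after May 13, 2012 — is May 13, 2016.
Because the defendant's absence from the jurisdiction ran from October 8, 2013 to December 2, 2014, the deadline is extended by 420 days to July 7, 2017.
None of the other events listed affects the running of the period under the stated rules.
Odhiambo filed on June 13, 2017, before the July 7, 2017 deadline, so the action is timely.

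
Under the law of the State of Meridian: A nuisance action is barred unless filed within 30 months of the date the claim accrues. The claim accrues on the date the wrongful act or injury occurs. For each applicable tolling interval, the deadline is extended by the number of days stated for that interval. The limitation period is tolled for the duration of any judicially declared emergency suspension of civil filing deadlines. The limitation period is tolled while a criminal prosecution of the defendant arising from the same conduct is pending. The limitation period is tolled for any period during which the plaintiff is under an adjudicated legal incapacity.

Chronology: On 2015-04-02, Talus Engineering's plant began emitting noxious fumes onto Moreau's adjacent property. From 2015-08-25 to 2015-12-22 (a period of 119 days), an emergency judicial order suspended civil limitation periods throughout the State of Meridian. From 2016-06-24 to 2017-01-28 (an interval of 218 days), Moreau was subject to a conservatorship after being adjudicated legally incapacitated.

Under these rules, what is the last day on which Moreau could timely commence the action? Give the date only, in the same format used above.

2018-09-04

The claim accrued on 2015-04-02, the date of the act.
30 months from 2015-04-02 is 2017-10-02.
The period was tolled for 119 days by the emergency suspension of filing deadlines (2015-08-25 to 2015-12-22), pushing the deadline to 2018-01-29.
Because the plaintiff's legal incapacity ran from 2016-06-24 to 2017-01-28, the deadline is extended by 218 days to 2018-09-04.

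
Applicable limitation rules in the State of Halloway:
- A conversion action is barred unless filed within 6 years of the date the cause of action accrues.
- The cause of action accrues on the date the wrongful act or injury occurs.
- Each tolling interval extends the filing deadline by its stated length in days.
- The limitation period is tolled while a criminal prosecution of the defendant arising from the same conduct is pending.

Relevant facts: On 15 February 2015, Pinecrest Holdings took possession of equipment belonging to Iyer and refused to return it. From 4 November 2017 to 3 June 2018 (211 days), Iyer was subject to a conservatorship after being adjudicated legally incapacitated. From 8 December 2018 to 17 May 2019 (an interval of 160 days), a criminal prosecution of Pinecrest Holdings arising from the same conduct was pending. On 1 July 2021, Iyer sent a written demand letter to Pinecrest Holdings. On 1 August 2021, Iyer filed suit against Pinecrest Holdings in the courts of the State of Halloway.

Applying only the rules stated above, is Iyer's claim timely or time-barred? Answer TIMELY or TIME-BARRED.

TIME-BARRED

The cause of action accrued on 15 February 2015, the date of the act.
6 years from 15 February 2015 is 15 February 2021.
The period was tolled for 160 days by the pending criminal prosecution (8 December 2018 to 17 May 2019), pushing the deadline to 25 July 2021.
No stated provision tolls the period for the plaintiff's incapacity, so the interval from 4 November 2017 to 3 June 2018 has no effect on the deadline.
None of the other events listed affects the running of the period under the stated rules.
Filing on 1 August 2021 missed the 25 July 2021 deadline — the action is time-barred.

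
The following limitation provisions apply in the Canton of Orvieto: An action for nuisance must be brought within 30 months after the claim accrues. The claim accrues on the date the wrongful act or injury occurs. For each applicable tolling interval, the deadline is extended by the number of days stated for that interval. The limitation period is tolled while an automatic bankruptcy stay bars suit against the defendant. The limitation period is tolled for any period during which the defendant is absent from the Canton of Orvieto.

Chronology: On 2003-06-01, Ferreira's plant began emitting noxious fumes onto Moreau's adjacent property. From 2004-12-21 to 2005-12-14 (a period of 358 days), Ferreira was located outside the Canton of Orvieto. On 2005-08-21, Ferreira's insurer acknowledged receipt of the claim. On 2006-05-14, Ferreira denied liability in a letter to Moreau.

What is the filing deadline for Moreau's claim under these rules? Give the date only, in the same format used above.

The claim accrued on 2003-06-01, when the wrongful act occurred.
Adding the 30 months base period to 2003-06-01 gives a deadline of 2005-12-01, before any tolling.
Because the defendant's absence from the jurisdiction ran from 2004-12-21 to 2005-12-14, the deadline is extended by 358 days to 2006-11-24.
The other events in the timeline have no effect on the limitation period under the stated rules.

2006-11-24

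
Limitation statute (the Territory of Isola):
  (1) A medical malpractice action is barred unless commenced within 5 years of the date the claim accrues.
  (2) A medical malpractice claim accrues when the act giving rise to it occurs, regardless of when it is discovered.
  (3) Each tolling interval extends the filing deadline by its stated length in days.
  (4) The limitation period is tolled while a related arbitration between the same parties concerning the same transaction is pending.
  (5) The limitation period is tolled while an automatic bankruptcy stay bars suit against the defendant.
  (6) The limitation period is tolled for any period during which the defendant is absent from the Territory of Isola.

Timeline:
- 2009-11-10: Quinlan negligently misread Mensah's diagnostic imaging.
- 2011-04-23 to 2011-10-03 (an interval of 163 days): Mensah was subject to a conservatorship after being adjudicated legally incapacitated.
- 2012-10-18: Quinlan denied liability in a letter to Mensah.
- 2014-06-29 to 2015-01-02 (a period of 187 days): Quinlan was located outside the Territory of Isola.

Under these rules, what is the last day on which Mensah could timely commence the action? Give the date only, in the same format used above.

2015-05-16

The claim accrued on 2009-11-10, the date of the act.
5 years from 2009-11-10 is 2014-11-10.
The defendant's absence from the jurisdiction from 2014-06-29 to 2015-01-02 tolled the period for 187 days, extending the deadline to 2015-05-16.
No stated provision tolls the period for the plaintiff's incapacity, so the interval from 2011-04-23 to 2011-10-03 has no effect on the deadline.
Nothing else in the chronology tolls or restarts the period.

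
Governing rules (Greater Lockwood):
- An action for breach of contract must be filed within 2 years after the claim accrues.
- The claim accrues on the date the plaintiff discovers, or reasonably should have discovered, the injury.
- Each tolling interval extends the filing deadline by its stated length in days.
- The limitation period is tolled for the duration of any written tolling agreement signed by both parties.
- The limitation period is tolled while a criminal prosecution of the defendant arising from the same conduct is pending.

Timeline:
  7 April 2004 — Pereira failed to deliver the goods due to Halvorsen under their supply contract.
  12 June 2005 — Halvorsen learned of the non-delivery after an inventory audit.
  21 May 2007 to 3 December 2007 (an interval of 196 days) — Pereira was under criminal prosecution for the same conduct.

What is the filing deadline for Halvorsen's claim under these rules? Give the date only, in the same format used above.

Accrual is tied to discovery, so the period began on 12 June 2005 rather than on 7 April 2004 when the act occurred.
Adding the 2 years base period to 12 June 2005 gives a deadline of 12 June 2007, before any tolling.
The period was tolled for 196 days by the pending criminal prosecution (21 May 2007 to 3 December 2007), pushing the deadline to 25 December 2007.

25 December 2007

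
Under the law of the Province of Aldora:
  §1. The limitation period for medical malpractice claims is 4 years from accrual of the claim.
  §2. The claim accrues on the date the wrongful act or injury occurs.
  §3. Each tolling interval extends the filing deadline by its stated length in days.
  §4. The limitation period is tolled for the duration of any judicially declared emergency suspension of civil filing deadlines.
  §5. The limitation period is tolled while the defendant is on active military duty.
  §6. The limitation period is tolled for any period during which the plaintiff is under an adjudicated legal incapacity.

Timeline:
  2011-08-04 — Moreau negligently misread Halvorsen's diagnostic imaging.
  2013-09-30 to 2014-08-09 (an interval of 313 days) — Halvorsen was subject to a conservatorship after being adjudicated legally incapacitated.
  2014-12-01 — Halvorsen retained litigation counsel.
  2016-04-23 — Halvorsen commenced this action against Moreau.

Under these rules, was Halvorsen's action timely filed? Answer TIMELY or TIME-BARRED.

The limitation period began to run on 2011-08-04.
4 years from 2011-08-04 is 2015-08-04.
The period was tolled for 313 days by the plaintiff's legal incapacity (2013-09-30 to 2014-08-09), pushing the deadline to 2016-06-12.
Nothing else in the chronology tolls or restarts the period.
The 2016-04-23 filing precedes the 2016-06-12 deadline; the claim is timely.

TIMELY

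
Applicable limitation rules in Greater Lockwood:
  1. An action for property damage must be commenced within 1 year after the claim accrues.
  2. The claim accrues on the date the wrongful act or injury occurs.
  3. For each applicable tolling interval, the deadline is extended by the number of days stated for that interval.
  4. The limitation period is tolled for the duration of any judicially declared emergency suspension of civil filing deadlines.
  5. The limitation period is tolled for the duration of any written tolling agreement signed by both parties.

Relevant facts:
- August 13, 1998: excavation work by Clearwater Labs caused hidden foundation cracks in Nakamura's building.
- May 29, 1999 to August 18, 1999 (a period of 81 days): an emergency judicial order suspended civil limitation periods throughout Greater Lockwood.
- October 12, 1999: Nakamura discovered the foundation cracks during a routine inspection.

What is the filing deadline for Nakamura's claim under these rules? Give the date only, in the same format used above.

Accrual is governed by the date of the act, so the period began to run on August 13, 1998; the later discovery on October 12, 1999 is irrelevant under the stated rule.
Adding the 1 year base period to August 13, 1998 gives a deadline of August 13, 1999, before any tolling.
The period was tolled for 81 days by the emergency suspension of filing deadlines (May 29, 1999 to August 18, 1999), pushing the deadline to November 2, 1999.

November 2, 1999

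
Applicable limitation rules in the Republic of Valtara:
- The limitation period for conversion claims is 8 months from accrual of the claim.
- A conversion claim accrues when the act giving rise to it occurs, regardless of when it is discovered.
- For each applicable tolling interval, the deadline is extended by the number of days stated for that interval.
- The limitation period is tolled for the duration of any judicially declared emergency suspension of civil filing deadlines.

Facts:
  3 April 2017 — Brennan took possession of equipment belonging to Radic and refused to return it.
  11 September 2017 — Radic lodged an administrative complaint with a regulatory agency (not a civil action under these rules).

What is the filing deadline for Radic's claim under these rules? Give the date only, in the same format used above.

3 December 2017

The limitation period began to run on 3 April 2017.
Adding the 8 months base period to 3 April 2017 gives a deadline of 3 December 2017, before any tolling.
Nothing else in the chronology tolls or restarts the period.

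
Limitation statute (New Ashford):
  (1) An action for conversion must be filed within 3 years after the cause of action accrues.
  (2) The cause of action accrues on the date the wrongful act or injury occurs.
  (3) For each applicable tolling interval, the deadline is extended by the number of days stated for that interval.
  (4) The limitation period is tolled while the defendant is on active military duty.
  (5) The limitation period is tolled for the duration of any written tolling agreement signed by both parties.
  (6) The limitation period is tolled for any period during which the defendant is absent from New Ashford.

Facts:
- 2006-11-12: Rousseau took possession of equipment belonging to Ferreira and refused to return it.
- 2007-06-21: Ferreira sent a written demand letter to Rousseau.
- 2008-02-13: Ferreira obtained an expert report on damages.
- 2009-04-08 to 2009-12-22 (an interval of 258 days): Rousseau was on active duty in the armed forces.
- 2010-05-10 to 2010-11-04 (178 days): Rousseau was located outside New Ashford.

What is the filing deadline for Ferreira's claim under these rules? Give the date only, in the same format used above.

The cause of action accrued on 2006-11-12, the date of the act.
Adding the 3 years base period to 2006-11-12 gives a deadline of 2009-11-12, before any tolling.
The period was tolled for 258 days by the defendant's active military service (2009-04-08 to 2009-12-22), pushing the deadline to 2010-07-28.
The period was tolled for 178 days by the defendant's absence from the jurisdiction (2010-05-10 to 2010-11-04), pushing the deadline to 2011-01-22.
Nothing else in the chronology tolls or restarts the period.

2011-01-22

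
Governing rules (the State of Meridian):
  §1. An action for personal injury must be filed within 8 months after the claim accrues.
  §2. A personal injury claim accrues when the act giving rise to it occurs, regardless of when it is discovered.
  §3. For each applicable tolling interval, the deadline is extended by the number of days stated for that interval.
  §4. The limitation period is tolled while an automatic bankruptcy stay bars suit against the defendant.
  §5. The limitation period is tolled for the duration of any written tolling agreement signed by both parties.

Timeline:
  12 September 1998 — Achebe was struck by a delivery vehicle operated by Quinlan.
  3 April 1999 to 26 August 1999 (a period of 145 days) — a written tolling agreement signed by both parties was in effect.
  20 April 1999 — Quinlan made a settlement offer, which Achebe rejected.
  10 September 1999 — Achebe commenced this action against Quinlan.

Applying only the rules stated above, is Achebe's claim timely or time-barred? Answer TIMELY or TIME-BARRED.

TIMELY

The limitation period began to run on 12 September 1998.
8 months from 12 September 1998 is 12 May 1999.
Because the written tolling agreement ran from 3 April 1999 to 26 August 1999, the deadline is extended by 145 days to 4 October 1999.
The other events in the timeline have no effect on the limitation period under the stated rules.
The 10 September 1999 filing precedes the 4 October 1999 deadline; the claim is timely.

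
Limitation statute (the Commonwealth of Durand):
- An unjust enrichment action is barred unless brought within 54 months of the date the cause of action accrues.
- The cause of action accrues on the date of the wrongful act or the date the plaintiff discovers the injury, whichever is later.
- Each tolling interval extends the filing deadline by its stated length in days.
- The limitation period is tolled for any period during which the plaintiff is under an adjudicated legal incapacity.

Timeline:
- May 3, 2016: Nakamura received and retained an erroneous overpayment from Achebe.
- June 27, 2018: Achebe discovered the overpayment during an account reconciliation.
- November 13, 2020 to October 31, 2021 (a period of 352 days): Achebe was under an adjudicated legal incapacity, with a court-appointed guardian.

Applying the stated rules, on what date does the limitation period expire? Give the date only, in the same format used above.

Because discovery on June 27, 2018 post-dates the May 3, 2016 act, accrual under the later-of rule falls on June 27, 2018.
The untolled deadline — 54 months after June 27, 2018 — is December 27, 2022.
The plaintiff's legal incapacity from November 13, 2020 to October 31, 2021 tolled the period for 352 days, extending the deadline to December 14, 2023.

December 14, 2023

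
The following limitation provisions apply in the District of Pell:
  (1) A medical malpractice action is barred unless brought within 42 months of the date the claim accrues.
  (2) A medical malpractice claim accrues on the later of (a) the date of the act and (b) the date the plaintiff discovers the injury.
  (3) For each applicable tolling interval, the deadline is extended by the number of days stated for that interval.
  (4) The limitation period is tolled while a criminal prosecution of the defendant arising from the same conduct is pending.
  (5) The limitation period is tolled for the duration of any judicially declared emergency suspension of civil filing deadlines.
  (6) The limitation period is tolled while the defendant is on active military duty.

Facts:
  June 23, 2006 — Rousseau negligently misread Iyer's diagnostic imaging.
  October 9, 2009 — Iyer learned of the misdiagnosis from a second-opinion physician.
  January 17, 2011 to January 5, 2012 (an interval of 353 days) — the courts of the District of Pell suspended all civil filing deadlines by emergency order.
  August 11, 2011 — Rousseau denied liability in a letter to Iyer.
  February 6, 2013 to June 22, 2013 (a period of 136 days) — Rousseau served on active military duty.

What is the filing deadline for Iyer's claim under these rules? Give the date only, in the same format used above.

August 11, 2014

Taking the later of the act (June 23, 2006) and discovery (October 9, 2009), the claim accrued on October 9, 2009.
42 months from October 9, 2009 is April 9, 2013.
Because the emergency suspension of filing deadlines ran from January 17, 2011 to January 5, 2012, the deadline is extended by 353 days to March 28, 2014.
The defendant's active military service from February 6, 2013 to June 22, 2013 tolled the period for 136 days, extending the deadline to August 11, 2014.
The other events in the timeline have no effect on the limitation period under the stated rules.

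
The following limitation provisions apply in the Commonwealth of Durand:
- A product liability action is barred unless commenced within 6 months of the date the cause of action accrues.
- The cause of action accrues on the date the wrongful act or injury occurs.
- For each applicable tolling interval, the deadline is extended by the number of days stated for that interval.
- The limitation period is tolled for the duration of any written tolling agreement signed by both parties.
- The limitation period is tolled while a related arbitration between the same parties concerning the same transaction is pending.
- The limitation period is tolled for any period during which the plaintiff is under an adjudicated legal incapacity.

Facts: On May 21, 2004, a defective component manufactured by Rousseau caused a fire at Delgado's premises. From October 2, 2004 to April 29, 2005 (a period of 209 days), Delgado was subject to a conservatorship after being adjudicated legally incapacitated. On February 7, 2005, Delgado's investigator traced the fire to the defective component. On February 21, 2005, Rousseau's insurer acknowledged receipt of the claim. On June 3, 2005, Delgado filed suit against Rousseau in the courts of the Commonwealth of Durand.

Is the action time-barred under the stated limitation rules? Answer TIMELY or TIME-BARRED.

Accrual is governed by the date of the act, so the period began to run on May 21, 2004; the later discovery on February 7, 2005 is irrelevant under the stated rule.
The untolled deadline — 6 months after May 21, 2004 — is November 21, 2004.
The period was tolled for 209 days by the plaintiff's legal incapacity (October 2, 2004 to April 29, 2005), pushing the deadline to June 18, 2005.
The other events in the timeline have no effect on the limitation period under the stated rules.
The June 3, 2005 filing precedes the June 18, 2005 deadline; the claim is timely.

TIMELY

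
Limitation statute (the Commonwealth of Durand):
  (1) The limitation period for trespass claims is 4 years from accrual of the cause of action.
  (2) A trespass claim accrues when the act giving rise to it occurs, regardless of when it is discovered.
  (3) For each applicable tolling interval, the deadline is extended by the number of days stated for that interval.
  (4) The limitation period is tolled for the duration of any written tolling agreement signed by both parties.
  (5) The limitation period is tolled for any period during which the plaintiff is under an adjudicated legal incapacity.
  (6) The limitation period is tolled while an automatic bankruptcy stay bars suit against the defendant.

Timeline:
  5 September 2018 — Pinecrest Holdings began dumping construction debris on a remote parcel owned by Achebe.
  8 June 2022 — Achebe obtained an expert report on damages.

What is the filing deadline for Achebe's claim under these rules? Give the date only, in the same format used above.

The cause of action accrued on 5 September 2018, the date of the act.
4 years from 5 September 2018 is 5 September 2022.
The other events in the timeline have no effect on the limitation period under the stated rules.

5 September 2022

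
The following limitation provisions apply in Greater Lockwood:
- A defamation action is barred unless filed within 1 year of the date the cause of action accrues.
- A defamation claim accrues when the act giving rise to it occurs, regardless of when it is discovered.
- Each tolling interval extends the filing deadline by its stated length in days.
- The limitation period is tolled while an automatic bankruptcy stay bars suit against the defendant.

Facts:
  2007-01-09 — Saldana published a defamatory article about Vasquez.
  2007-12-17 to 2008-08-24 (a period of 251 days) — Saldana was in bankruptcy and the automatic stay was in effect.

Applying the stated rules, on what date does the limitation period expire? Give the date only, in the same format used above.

The claim accrued on 2007-01-09, when the wrongful act occurred.
Adding the 1 year base period to 2007-01-09 gives a deadline of 2008-01-09, before any tolling.
The period was tolled for 251 days by the automatic bankruptcy stay (2007-12-17 to 2008-08-24), pushing the deadline to 2008-09-16.

2008-09-16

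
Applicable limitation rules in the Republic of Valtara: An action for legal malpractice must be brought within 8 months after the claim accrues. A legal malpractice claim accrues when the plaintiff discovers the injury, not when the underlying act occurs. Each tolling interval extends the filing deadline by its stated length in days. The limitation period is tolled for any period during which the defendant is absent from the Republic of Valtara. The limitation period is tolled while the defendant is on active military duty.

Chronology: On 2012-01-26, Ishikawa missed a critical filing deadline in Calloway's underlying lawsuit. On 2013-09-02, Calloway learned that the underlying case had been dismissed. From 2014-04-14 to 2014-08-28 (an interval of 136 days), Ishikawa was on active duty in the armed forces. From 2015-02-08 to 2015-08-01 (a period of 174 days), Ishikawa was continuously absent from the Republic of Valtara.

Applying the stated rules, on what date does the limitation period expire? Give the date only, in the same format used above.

Under the discovery rule, the claim accrued on 2013-09-02, when Calloway discovered the injury — not on the 2012-01-26 date of the underlying act.
8 months from 2013-09-02 is 2014-05-02.
The defendant's active military service from 2014-04-14 to 2014-08-28 tolled the period for 136 days, extending the deadline to 2014-09-15.
The defendant's absence from the jurisdiction starting 2015-02-08 came too late — the period had run on 2014-09-15 — and so does not extend the deadline.

2014-09-15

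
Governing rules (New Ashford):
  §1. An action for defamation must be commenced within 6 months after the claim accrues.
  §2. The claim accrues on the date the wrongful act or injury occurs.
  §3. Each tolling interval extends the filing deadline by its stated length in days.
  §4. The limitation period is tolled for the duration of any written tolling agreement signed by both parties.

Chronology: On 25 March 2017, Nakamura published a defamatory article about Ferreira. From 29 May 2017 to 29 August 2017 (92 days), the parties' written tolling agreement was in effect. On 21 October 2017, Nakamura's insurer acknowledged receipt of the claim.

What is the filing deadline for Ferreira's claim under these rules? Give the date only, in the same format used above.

The limitation period began to run on 25 March 2017.
Adding the 6 months base period to 25 March 2017 gives a deadline of 25 September 2017, before any tolling.
The period was tolled for 92 days by the written tolling agreement (29 May 2017 to 29 August 2017), pushing the deadline to 26 December 2017.
The other events in the timeline have no effect on the limitation period under the stated rules.

26 December 2017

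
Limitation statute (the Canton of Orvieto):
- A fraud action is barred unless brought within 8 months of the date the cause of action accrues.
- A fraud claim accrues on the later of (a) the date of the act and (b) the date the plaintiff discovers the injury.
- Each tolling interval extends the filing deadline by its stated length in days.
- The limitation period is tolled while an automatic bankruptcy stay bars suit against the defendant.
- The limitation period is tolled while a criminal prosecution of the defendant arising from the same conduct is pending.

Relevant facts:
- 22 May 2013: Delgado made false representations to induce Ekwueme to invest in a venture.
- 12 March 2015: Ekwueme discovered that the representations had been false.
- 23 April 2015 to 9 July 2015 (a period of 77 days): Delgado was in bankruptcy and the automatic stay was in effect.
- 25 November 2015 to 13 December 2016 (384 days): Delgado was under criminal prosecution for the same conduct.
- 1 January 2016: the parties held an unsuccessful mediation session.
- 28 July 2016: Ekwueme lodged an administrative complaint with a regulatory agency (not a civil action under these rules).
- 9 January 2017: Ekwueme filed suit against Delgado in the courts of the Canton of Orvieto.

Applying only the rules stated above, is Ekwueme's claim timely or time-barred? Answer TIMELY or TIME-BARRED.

Because discovery on 12 March 2015 post-dates the 22 May 2013 act, accrual under the later-of rule falls on 12 March 2015.
Adding the 8 months base period to 12 March 2015 gives a deadline of 12 November 2015, before any tolling.
The period was tolled for 77 days by the automatic bankruptcy stay (23 April 2015 to 9 July 2015), pushing the deadline to 28 January 2016.
The pending criminal prosecution from 25 November 2015 to 13 December 2016 tolled the period for 384 days, extending the deadline to 15 February 2017.
The other events in the timeline have no effect on the limitation period under the stated rules.
The 9 January 2017 filing precedes the 15 February 2017 deadline; the claim is timely.

TIMELY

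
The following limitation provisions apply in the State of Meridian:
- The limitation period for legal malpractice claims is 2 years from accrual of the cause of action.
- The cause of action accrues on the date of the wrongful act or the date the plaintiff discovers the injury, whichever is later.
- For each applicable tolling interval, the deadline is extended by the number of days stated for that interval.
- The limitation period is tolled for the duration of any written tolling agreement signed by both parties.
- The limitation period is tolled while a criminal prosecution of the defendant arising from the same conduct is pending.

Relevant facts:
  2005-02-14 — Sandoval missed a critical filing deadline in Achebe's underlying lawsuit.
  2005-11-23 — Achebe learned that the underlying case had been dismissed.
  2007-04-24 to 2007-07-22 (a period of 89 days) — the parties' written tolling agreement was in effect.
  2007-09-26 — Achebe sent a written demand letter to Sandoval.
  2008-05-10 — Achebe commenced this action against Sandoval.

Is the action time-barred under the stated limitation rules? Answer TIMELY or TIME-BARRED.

The claim accrued on 2005-11-23 — the later of the 2005-02-14 act and the 2005-11-23 discovery.
2 years from 2005-11-23 is 2007-11-23.
Because the written tolling agreement ran from 2007-04-24 to 2007-07-22, the deadline is extended by 89 days to 2008-02-20.
None of the other events listed affects the running of the period under the stated rules.
Filing on 2008-05-10 missed the 2008-02-20 deadline — the action is time-barred.

TIME-BARRED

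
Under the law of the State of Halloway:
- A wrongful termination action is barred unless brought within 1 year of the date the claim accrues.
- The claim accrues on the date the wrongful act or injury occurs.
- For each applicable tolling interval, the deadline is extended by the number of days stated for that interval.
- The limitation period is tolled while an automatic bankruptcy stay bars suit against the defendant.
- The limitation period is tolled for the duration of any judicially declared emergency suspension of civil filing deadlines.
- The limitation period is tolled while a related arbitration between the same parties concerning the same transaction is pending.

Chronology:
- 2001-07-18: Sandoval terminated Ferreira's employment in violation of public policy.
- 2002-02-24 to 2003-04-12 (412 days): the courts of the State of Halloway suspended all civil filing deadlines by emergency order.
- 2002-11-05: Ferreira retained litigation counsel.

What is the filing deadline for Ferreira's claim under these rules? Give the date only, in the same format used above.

2003-09-03

The claim accrued on 2001-07-18, when the wrongful act occurred.
Adding the 1 year base period to 2001-07-18 gives a deadline of 2002-07-18, before any tolling.
The period was tolled for 412 days by the emergency suspension of filing deadlines (2002-02-24 to 2003-04-12), pushing the deadline to 2003-09-03.
Nothing else in the chronology tolls or restarts the period.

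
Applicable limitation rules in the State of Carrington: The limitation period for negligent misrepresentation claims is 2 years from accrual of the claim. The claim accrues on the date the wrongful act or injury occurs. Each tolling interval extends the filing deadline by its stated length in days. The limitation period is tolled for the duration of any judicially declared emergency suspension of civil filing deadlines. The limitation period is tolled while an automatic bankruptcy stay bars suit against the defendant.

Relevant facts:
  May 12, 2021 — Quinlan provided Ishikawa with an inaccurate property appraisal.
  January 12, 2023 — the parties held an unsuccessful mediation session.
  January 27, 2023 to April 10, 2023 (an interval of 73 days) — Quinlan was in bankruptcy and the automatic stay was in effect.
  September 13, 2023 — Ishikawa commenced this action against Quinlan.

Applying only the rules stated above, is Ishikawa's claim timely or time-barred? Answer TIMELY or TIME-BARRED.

The claim accrued on May 12, 2021, the date of the act.
The untolled deadline — 2 years after May 12, 2021 — is May 12, 2023.
The period was tolled for 73 days by the automatic bankruptcy stay (January 27, 2023 to April 10, 2023), pushing the deadline to July 24, 2023.
The other events in the timeline have no effect on the limitation period under the stated rules.
The September 13, 2023 filing falls after the July 24, 2023 deadline; the claim is time-barred.

TIME-BARRED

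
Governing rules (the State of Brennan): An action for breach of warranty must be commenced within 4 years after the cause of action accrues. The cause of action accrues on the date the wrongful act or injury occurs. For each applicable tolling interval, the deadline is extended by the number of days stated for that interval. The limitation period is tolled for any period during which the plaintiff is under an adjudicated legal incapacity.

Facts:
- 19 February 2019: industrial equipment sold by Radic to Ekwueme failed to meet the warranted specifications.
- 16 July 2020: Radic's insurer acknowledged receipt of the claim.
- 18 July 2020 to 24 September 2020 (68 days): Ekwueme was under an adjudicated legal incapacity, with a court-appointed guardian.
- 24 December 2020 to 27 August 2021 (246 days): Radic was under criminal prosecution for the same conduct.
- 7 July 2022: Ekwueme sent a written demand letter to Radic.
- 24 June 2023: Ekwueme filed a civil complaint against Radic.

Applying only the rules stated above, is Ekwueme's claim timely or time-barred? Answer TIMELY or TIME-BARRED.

TIME-BARRED

The limitation period began to run on 19 February 2019.
Adding the 4 years base period to 19 February 2019 gives a deadline of 19 February 2023, before any tolling.
The period was tolled for 68 days by the plaintiff's legal incapacity (18 July 2020 to 24 September 2020), pushing the deadline to 28 April 2023.
The pending criminal prosecution from 24 December 2020 to 27 August 2021 does not toll the period, because no stated rule makes a criminal prosecution a tolling event.
The other events in the timeline have no effect on the limitation period under the stated rules.
Filing on 24 June 2023 missed the 28 April 2023 deadline — the action is time-barred.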